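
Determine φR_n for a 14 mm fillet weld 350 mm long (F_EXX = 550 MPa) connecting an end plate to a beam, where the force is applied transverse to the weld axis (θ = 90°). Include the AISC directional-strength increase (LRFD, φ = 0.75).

φR_n ≈ 1290 kN

t_e = 0.707 × 14 = 9.898 mm; A_we = 9.898 × 350 = 3464 mm².
Directional factor: 1.0 + 0.5 sin^1.5(90°) = 1.5.
F_nw = 0.6 × 550 × 1.5 = 495 MPa.
φR_n = 0.75 × 495 × 3464 × 10⁻³ = 1286 kN.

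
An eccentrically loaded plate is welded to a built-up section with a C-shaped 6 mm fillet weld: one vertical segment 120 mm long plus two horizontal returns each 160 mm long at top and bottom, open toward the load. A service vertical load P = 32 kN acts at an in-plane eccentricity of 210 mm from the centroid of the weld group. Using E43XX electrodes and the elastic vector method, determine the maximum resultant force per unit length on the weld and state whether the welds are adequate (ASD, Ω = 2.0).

f_max ≈ 377 N/mm; adequate

E43XX → F_EXX = 430 MPa.
Total weld length L_w = 440 mm. Treat welds as unit-width lines.
Centroid: x̄ = 2×160×80 / 440 = 58.18 mm from the vertical weld.
Polar moment about centroid: J = I_x + I_y = [120³/12 + 2×160×60²] + [120×58.18² + 2(160³/12 + 160×21.82²)] = 2537000 mm³.
Direct shear f_v = P/L_w = 32×10³ / 440 = 72.73 N/mm (vertical).
Torsion M = P·e = 32×10³ × 210 = 6720000 N·mm.
Critical point at (x, y) = (101.8, 60) from centroid. f_tx = M·y/J = 158.9 N/mm; f_ty = M·x/J = 269.7 N/mm.
Resultant f_max = √[f_tx² + (f_v + f_ty)²] = √[158.9² + (72.73 + 269.7)²] = 377.5 N/mm.
Capacity per unit length: r_n/Ω = (1/2.0) × 0.6 × 430 × (0.707 × 6) = 547.2 N/mm.
377.5 ≤ 547.2 → adequate.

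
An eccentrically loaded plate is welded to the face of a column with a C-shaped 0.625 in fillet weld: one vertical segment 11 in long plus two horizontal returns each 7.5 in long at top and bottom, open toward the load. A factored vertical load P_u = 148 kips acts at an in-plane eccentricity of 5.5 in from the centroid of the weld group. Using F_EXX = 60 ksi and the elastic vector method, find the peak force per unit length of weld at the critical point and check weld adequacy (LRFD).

Total weld length L_w = 26 in. Treat welds as unit-width lines.
Centroid: x̄ = 2×7.5×3.75 / 26 = 2.163 in from the vertical weld.
Polar moment about centroid: J = I_x + I_y = [11³/12 + 2×7.5×5.5²] + [11×2.163² + 2(7.5³/12 + 7.5×1.587²)] = 724.2 in³.
Direct shear f_v = P/L_w = 148 / 26 = 5.692 kip/in (vertical).
Torsion M = P·e = 148 × 5.5 = 814 kip·in.
Critical point at (x, y) = (5.337, 5.5) from centroid. f_tx = M·y/J = 6.182 kip/in; f_ty = M·x/J = 5.998 kip/in.
Resultant f_max = √[f_tx² + (f_v + f_ty)²] = √[6.182² + (5.692 + 5.998)²] = 13.22 kip/in.
Capacity per unit length: φr_n = 0.75 × 0.6 × 60 × (0.707 × 0.625) = 11.93 kip/in.
13.22 > 11.93 → NOT adequate.

f_max ≈ 13.2 kip/in; NOT adequate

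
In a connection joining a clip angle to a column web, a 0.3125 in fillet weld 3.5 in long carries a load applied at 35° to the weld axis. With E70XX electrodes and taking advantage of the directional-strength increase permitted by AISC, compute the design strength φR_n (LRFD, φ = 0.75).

E70XX → F_EXX = 70 ksi.
t_e = 0.707 × 0.3125 = 0.2209 in; A_we = 0.2209 × 3.5 = 0.7733 in².
Directional factor: 1.0 + 0.5 sin^1.5(35°) = 1.217.
F_nw = 0.6 × 70 × 1.217 = 51.12 ksi.
φR_n = 0.75 × 51.12 × 0.7733 = 29.65 kip.

φR_n ≈ 29.6 kip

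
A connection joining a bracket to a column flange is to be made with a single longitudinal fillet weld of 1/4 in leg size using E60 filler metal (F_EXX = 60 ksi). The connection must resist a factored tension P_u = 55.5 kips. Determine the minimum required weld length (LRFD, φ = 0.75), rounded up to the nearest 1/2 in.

Throat t_e = 0.707 × 0.25 = 0.1767 in.
φr_n = 0.75 × 0.6 × 60 × 0.1767 = 4.772 kips/in.
L_req = P_u / φr_n = 55.5 / 4.772 = 11.63 in total.
Round up → use L = 12 in.

L = 12 in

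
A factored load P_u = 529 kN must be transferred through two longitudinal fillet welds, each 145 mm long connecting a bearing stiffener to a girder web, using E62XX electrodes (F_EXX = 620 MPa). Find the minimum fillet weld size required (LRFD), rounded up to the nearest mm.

Total weld length L = 290 mm.
Required throat t_e = P_u / (φ × 0.6 F_EXX × L) = 529 / (0.75 × 0.6 × 620 × 290 × 10⁻³) = 6.538 mm.
Required leg w = t_e / 0.707 = 9.248 mm → use 10 mm.

w = 10 mm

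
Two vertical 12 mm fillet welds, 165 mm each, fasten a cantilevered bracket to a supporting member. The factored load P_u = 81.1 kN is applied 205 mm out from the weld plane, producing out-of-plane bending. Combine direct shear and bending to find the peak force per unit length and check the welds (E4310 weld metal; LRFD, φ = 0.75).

E43XX → F_EXX = 430 MPa.
L_w = 2 × 165 = 330 mm; section modulus (unit throat) S = 2 × L²/6 = 9075 mm².
Direct shear f_v = P/L_w = 81.1×10³/330 = 245.8 N/mm.
Moment M = P × e = 81.1×10³ × 205 = 16626000 N·mm; bending f_b = M/S = 1832 N/mm.
f_max = √(f_v² + f_b²) = √(245.8² + 1832²) = 1848 N/mm.
φr_n = 0.75 × 0.6 × 430 × (0.707 × 12) = 1642 N/mm → NOT adequate.

f_max ≈ 1850 N/mm; NOT adequate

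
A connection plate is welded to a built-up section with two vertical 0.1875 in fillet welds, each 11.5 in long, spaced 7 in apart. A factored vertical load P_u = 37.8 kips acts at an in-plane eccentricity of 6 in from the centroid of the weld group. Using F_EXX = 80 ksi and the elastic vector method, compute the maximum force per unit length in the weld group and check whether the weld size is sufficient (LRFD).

f_max ≈ 3.96 kip/in; adequate

Total weld length L_w = 23 in. Treat welds as unit-width lines.
Polar moment about centroid: J = 2[d³/12 + d(b/2)²] = 2[11.5³/12 + 11.5×3.5²] = 535.2 in³.
Direct shear f_v = P/L_w = 37.8 / 23 = 1.643 kip/in (vertical).
Torsion M = P·e = 37.8 × 6 = 226.8 kip·in.
Critical point at (x, y) = (3.5, 5.75) from centroid. f_tx = M·y/J = 2.437 kip/in; f_ty = M·x/J = 1.483 kip/in.
Resultant f_max = √[f_tx² + (f_v + f_ty)²] = √[2.437² + (1.643 + 1.483)²] = 3.964 kip/in.
Capacity per unit length: φr_n = 0.75 × 0.6 × 80 × (0.707 × 0.1875) = 4.772 kip/in.
3.964 ≤ 4.772 → adequate.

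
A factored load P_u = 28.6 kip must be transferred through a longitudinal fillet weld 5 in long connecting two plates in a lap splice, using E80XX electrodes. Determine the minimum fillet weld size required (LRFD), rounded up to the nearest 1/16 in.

E80XX → F_EXX = 80 ksi.
Total weld length L = 5 in.
Required throat t_e = P_u / (φ × 0.6 F_EXX × L) = 28.6 / (0.75 × 0.6 × 80 × 5) = 0.1589 in.
Required leg w = t_e / 0.707 = 0.2247 in → use 1/4 in.

w = 1/4 in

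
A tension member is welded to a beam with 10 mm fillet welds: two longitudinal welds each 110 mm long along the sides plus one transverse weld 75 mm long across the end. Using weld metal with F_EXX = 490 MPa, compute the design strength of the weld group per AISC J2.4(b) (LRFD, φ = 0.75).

φR_n ≈ 467 kN

t_e = 0.707 × 10 = 7.07 mm.
R_nwl = 0.6 × 490 × 7.07 × 220 × 10⁻³ = 457.3 kN (longitudinal, 2 welds).
R_nwt = 0.6 × 490 × 7.07 × 75 × 10⁻³ = 155.9 kN (transverse, base value).
(i) R_nwl + R_nwt = 613.2 kN; (ii) 0.85 R_nwl + 1.5 R_nwt = 622.5 kN.
R_n = max = 622.5 kN [governs: (ii)]; φR_n = 466.9 kN.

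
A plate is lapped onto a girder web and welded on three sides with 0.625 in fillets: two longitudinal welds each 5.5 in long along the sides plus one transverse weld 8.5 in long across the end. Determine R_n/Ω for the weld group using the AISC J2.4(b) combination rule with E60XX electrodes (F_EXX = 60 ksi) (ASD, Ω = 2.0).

R_n/Ω ≈ 176 kip

t_e = 0.707 × 0.625 = 0.4419 in.
R_nwl = 0.6 × 60 × 0.4419 × 11 = 175 kip (longitudinal, 2 welds).
R_nwt = 0.6 × 60 × 0.4419 × 8.5 = 135.2 kip (transverse, base value).
(i) R_nwl + R_nwt = 310.2 kip; (ii) 0.85 R_nwl + 1.5 R_nwt = 351.6 kip.
R_n = max = 351.6 kip [governs: (ii)]; R_n/Ω = 175.8 kip.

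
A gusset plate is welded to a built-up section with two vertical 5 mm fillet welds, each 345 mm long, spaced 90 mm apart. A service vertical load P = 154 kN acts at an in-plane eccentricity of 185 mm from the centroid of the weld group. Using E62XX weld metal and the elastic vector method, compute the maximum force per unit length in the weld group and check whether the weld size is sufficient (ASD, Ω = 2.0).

f_max ≈ 706 N/mm; NOT adequate

E62XX → F_EXX = 620 MPa.
Total weld length L_w = 690 mm. Treat welds as unit-width lines.
Polar moment about centroid: J = 2[d³/12 + d(b/2)²] = 2[345³/12 + 345×45²] = 8241000 mm³.
Direct shear f_v = P/L_w = 154×10³ / 690 = 223.2 N/mm (vertical).
Torsion M = P·e = 154×10³ × 185 = 28490000 N·mm.
Critical point at (x, y) = (45, 172.5) from centroid. f_tx = M·y/J = 596.3 N/mm; f_ty = M·x/J = 155.6 N/mm.
Resultant f_max = √[f_tx² + (f_v + f_ty)²] = √[596.3² + (223.2 + 155.6)²] = 706.5 N/mm.
Capacity per unit length: r_n/Ω = (1/2.0) × 0.6 × 620 × (0.707 × 5) = 657.5 N/mm.
706.5 > 657.5 → NOT adequate.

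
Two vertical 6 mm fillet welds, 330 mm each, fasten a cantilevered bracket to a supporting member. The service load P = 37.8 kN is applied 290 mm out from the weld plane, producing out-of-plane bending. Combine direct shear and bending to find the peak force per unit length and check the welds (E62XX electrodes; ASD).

E62XX → F_EXX = 620 MPa.
L_w = 2 × 330 = 660 mm; section modulus (unit throat) S = 2 × L²/6 = 36300 mm².
Direct shear f_v = P/L_w = 37.8×10³/660 = 57.27 N/mm.
Moment M = P × e = 37.8×10³ × 290 = 10962000 N·mm; bending f_b = M/S = 302 N/mm.
f_max = √(f_v² + f_b²) = √(57.27² + 302²) = 307.4 N/mm.
r_n/Ω = (1/2.0) × 0.6 × 620 × (0.707 × 6) = 789 N/mm → adequate.

f_max ≈ 307 N/mm; adequate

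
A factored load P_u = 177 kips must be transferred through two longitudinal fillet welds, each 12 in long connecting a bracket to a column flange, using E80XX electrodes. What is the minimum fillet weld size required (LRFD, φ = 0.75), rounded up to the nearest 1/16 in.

w = 5/16 in

E80XX → F_EXX = 80 ksi.
Total weld length L = 24 in.
Required throat t_e = P_u / (φ × 0.6 F_EXX × L) = 177 / (0.75 × 0.6 × 80 × 24) = 0.2049 in.
Required leg w = t_e / 0.707 = 0.2898 in → use 5/16 in.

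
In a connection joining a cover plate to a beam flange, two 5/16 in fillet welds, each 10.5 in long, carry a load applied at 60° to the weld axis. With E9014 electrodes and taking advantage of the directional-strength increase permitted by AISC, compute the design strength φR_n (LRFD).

E90XX → F_EXX = 90 ksi.
t_e = 0.707 × 0.3125 = 0.2209 in; A_we = 0.2209 × 21 = 4.64 in².
Directional factor: 1.0 + 0.5 sin^1.5(60°) = 1.403.
F_nw = 0.6 × 90 × 1.403 = 75.76 ksi.
φR_n = 0.75 × 75.76 × 4.64 = 263.6 kip.

φR_n ≈ 264 kip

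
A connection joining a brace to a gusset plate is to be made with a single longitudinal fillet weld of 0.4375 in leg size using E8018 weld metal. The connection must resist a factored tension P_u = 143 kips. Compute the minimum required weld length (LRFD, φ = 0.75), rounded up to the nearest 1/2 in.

E80XX → F_EXX = 80 ksi.
Throat t_e = 0.707 × 0.4375 = 0.3093 in.
φr_n = 0.75 × 0.6 × 80 × 0.3093 = 11.14 kips/in.
L_req = P_u / φr_n = 143 / 11.14 = 12.84 in total.
Round up → use L = 13 in.

L = 13 in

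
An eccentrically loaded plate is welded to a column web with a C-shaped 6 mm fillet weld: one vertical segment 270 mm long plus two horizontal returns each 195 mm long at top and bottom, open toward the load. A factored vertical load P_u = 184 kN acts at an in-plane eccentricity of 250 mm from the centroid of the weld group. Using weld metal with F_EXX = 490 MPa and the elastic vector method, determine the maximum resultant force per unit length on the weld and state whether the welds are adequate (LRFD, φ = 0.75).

f_max ≈ 989 N/mm; NOT adequate

Total weld length L_w = 660 mm. Treat welds as unit-width lines.
Centroid: x̄ = 2×195×97.5 / 660 = 57.61 mm from the vertical weld.
Polar moment about centroid: J = I_x + I_y = [270³/12 + 2×195×135²] + [270×57.61² + 2(195³/12 + 195×39.89²)] = 11500000 mm³.
Direct shear f_v = P/L_w = 184×10³ / 660 = 278.8 N/mm (vertical).
Torsion M = P·e = 184×10³ × 250 = 46000000 N·mm.
Critical point at (x, y) = (137.4, 135) from centroid. f_tx = M·y/J = 540 N/mm; f_ty = M·x/J = 549.5 N/mm.
Resultant f_max = √[f_tx² + (f_v + f_ty)²] = √[540² + (278.8 + 549.5)²] = 988.8 N/mm.
Capacity per unit length: φr_n = 0.75 × 0.6 × 490 × (0.707 × 6) = 935.4 N/mm.
988.8 > 935.4 → NOT adequate.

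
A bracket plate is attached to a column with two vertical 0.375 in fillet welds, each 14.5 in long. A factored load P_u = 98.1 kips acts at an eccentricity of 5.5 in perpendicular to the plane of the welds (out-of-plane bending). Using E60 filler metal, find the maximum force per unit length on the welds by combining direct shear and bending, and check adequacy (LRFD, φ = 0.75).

f_max ≈ 8.41 kip/in; NOT adequate

E60XX → F_EXX = 60 ksi.
L_w = 2 × 14.5 = 29 in; section modulus (unit throat) S = 2 × L²/6 = 70.08 in².
Direct shear f_v = P/L_w = 98.1/29 = 3.383 kip/in.
Moment M = P × e = 98.1 × 5.5 = 539.55 kip·in; bending f_b = M/S = 7.699 kip/in.
f_max = √(f_v² + f_b²) = √(3.383² + 7.699²) = 8.409 kip/in.
φr_n = 0.75 × 0.6 × 60 × (0.707 × 0.375) = 7.158 kip/in → NOT adequate.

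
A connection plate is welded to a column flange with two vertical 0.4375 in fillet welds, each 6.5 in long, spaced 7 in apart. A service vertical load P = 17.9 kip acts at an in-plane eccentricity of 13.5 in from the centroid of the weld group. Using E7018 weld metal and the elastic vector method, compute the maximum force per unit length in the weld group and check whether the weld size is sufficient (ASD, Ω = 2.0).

E70XX → F_EXX = 70 ksi.
Total weld length L_w = 13 in. Treat welds as unit-width lines.
Polar moment about centroid: J = 2[d³/12 + d(b/2)²] = 2[6.5³/12 + 6.5×3.5²] = 205 in³.
Direct shear f_v = P/L_w = 17.9 / 13 = 1.377 kip/in (vertical).
Torsion M = P·e = 17.9 × 13.5 = 241.65 kip·in.
Critical point at (x, y) = (3.5, 3.25) from centroid. f_tx = M·y/J = 3.831 kip/in; f_ty = M·x/J = 4.125 kip/in.
Resultant f_max = √[f_tx² + (f_v + f_ty)²] = √[3.831² + (1.377 + 4.125)²] = 6.704 kip/in.
Capacity per unit length: r_n/Ω = (1/2.0) × 0.6 × 70 × (0.707 × 0.4375) = 6.496 kip/in.
6.704 > 6.496 → NOT adequate.

f_max ≈ 6.7 kip/in; NOT adequate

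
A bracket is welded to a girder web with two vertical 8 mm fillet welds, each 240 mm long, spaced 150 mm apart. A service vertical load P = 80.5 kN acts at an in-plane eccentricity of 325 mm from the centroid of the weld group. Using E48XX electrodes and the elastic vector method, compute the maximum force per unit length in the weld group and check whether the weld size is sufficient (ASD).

f_max ≈ 841 N/mm; NOT adequate

E48XX → F_EXX = 480 MPa.
Total weld length L_w = 480 mm. Treat welds as unit-width lines.
Polar moment about centroid: J = 2[d³/12 + d(b/2)²] = 2[240³/12 + 240×75²] = 5004000 mm³.
Direct shear f_v = P/L_w = 80.5×10³ / 480 = 167.7 N/mm (vertical).
Torsion M = P·e = 80.5×10³ × 325 = 26162000 N·mm.
Critical point at (x, y) = (75, 120) from centroid. f_tx = M·y/J = 627.4 N/mm; f_ty = M·x/J = 392.1 N/mm.
Resultant f_max = √[f_tx² + (f_v + f_ty)²] = √[627.4² + (167.7 + 392.1)²] = 840.9 N/mm.
Capacity per unit length: r_n/Ω = (1/2.0) × 0.6 × 480 × (0.707 × 8) = 814.5 N/mm.
840.9 > 814.5 → NOT adequate.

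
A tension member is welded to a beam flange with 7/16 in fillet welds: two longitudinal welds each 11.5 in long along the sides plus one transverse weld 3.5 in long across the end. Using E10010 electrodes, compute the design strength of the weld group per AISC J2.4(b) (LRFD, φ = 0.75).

φR_n ≈ 369 kip

E100XX → F_EXX = 100 ksi.
t_e = 0.707 × 0.4375 = 0.3093 in.
R_nwl = 0.6 × 100 × 0.3093 × 23 = 426.9 kip (longitudinal, 2 welds).
R_nwt = 0.6 × 100 × 0.3093 × 3.5 = 64.96 kip (transverse, base value).
(i) R_nwl + R_nwt = 491.8 kip; (ii) 0.85 R_nwl + 1.5 R_nwt = 460.3 kip.
R_n = max = 491.8 kip [governs: (i)]; φR_n = 368.9 kip.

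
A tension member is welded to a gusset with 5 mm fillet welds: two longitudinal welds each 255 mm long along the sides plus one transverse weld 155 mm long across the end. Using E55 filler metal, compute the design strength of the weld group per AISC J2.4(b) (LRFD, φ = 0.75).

φR_n ≈ 583 kN

E55XX → F_EXX = 550 MPa.
t_e = 0.707 × 5 = 3.535 mm.
R_nwl = 0.6 × 550 × 3.535 × 510 × 10⁻³ = 594.9 kN (longitudinal, 2 welds).
R_nwt = 0.6 × 550 × 3.535 × 155 × 10⁻³ = 180.8 kN (transverse, base value).
(i) R_nwl + R_nwt = 775.8 kN; (ii) 0.85 R_nwl + 1.5 R_nwt = 776.9 kN.
R_n = max = 776.9 kN [governs: (ii)]; φR_n = 582.7 kN.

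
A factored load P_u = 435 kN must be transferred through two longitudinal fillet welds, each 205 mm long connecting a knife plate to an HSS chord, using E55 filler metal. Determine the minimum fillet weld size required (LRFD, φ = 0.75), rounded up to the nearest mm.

E55XX → F_EXX = 550 MPa.
Total weld length L = 410 mm.
Required throat t_e = P_u / (φ × 0.6 F_EXX × L) = 435 / (0.75 × 0.6 × 550 × 410 × 10⁻³) = 4.287 mm.
Required leg w = t_e / 0.707 = 6.063 mm → use 7 mm.

w = 7 mm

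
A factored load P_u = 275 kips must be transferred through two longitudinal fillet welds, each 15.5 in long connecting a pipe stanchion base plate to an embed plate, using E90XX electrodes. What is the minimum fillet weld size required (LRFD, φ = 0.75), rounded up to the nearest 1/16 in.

w = 5/16 in

E90XX → F_EXX = 90 ksi.
Total weld length L = 31 in.
Required throat t_e = P_u / (φ × 0.6 F_EXX × L) = 275 / (0.75 × 0.6 × 90 × 31) = 0.219 in.
Required leg w = t_e / 0.707 = 0.3098 in → use 5/16 in.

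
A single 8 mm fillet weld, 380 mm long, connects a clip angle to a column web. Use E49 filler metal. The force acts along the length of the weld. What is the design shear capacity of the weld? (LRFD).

E49XX → F_EXX = 490 MPa.
Effective throat t_e = 0.707 × 8 = 5.656 mm.
Total length L = 380 mm; A_we = 5.656 × 380 = 2149 mm².
F_nw = 0.6 F_EXX = 0.6 × 490 = 294 MPa.
φR_n = 0.75 × 294 × 2149 × 10⁻³ = 473.9 kN.

φR_n ≈ 474 kN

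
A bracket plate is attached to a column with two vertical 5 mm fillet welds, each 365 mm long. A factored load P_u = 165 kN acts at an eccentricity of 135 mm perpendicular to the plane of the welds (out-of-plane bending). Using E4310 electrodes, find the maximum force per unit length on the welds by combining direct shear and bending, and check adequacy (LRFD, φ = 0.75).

f_max ≈ 550 N/mm; adequate

E43XX → F_EXX = 430 MPa.
L_w = 2 × 365 = 730 mm; section modulus (unit throat) S = 2 × L²/6 = 44410 mm².
Direct shear f_v = P/L_w = 165×10³/730 = 226 N/mm.
Moment M = P × e = 165×10³ × 135 = 22275000 N·mm; bending f_b = M/S = 501.6 N/mm.
f_max = √(f_v² + f_b²) = √(226² + 501.6²) = 550.2 N/mm.
φr_n = 0.75 × 0.6 × 430 × (0.707 × 5) = 684 N/mm → adequate.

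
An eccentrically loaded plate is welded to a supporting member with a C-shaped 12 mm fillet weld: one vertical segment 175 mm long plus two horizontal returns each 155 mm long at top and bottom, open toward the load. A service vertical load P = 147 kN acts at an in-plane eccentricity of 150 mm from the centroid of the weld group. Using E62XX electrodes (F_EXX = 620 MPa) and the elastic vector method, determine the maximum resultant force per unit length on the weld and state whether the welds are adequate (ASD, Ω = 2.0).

f_max ≈ 987 N/mm; adequate

Total weld length L_w = 485 mm. Treat welds as unit-width lines.
Centroid: x̄ = 2×155×77.5 / 485 = 49.54 mm from the vertical weld.
Polar moment about centroid: J = I_x + I_y = [175³/12 + 2×155×87.5²] + [175×49.54² + 2(155³/12 + 155×27.96²)] = 4113000 mm³.
Direct shear f_v = P/L_w = 147×10³ / 485 = 303.1 N/mm (vertical).
Torsion M = P·e = 147×10³ × 150 = 22050000 N·mm.
Critical point at (x, y) = (105.5, 87.5) from centroid. f_tx = M·y/J = 469.1 N/mm; f_ty = M·x/J = 565.5 N/mm.
Resultant f_max = √[f_tx² + (f_v + f_ty)²] = √[469.1² + (303.1 + 565.5)²] = 987.2 N/mm.
Capacity per unit length: r_n/Ω = (1/2.0) × 0.6 × 620 × (0.707 × 12) = 1578 N/mm.
987.2 ≤ 1578 → adequate.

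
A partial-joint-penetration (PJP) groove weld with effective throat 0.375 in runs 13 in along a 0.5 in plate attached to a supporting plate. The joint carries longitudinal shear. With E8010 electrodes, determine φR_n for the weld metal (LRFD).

φR_n ≈ 176 kip

E80XX → F_EXX = 80 ksi.
Effective throat (given) t_e = 0.375 in.
A_we = 0.375 × 13 = 4.875 in².
F_nw = 0.6 F_EXX = 48 ksi.
φR_n = 0.75 × 48 × 4.875 = 175.5 kip.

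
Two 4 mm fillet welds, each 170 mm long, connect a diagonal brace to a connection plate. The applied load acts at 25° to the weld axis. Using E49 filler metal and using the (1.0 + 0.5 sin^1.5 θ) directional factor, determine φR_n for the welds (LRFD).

φR_n ≈ 241 kN

E49XX → F_EXX = 490 MPa.
t_e = 0.707 × 4 = 2.828 mm; A_we = 2.828 × 340 = 961.5 mm².
Directional factor: 1.0 + 0.5 sin^1.5(25°) = 1.137.
F_nw = 0.6 × 490 × 1.137 = 334.4 MPa.
φR_n = 0.75 × 334.4 × 961.5 × 10⁻³ = 241.1 kN.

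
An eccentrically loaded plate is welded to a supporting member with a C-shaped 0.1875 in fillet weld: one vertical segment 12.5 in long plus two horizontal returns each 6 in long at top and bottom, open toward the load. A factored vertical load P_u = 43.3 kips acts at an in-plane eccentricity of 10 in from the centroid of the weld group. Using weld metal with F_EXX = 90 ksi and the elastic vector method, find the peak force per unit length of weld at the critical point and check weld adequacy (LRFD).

Total weld length L_w = 24.5 in. Treat welds as unit-width lines.
Centroid: x̄ = 2×6×3 / 24.5 = 1.469 in from the vertical weld.
Polar moment about centroid: J = I_x + I_y = [12.5³/12 + 2×6×6.25²] + [12.5×1.469² + 2(6³/12 + 6×1.531²)] = 722.6 in³.
Direct shear f_v = P/L_w = 43.3 / 24.5 = 1.767 kip/in (vertical).
Torsion M = P·e = 43.3 × 10 = 433 kip·in.
Critical point at (x, y) = (4.531, 6.25) from centroid. f_tx = M·y/J = 3.745 kip/in; f_ty = M·x/J = 2.715 kip/in.
Resultant f_max = √[f_tx² + (f_v + f_ty)²] = √[3.745² + (1.767 + 2.715)²] = 5.841 kip/in.
Capacity per unit length: φr_n = 0.75 × 0.6 × 90 × (0.707 × 0.1875) = 5.369 kip/in.
5.841 > 5.369 → NOT adequate.

f_max ≈ 5.84 kip/in; NOT adequate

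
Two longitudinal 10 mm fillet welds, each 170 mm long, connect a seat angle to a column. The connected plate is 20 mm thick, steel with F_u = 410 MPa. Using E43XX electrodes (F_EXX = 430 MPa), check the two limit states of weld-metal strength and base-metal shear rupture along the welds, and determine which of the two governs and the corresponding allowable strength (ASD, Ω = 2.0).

R_n/Ω ≈ 310 kN (weld metal governs)

t_e = 0.707 × 10 = 7.07 mm; L = 340 mm.
Weld metal: R_n/Ω = (1/2.0) × 0.6 × 430 × 7.07 × 340 × 10⁻³ = 310.1 kN.
Base metal (shear rupture): R_n/Ω = (1/2.0) × 0.6 × 410 × 20 × 340 × 10⁻³ = 836.4 kN.
Governing: weld metal.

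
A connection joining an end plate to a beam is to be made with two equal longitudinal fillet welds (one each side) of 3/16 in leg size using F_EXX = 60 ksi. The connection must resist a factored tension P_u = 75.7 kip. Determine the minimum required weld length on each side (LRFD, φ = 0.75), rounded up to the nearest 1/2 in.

L = 11 in on each side

Throat t_e = 0.707 × 0.1875 = 0.1326 in.
φr_n = 0.75 × 0.6 × 60 × 0.1326 = 3.579 kip/in.
L_req = P_u / φr_n = 75.7 / 3.579 = 21.15 in total.
Per side: 21.15 / 2 = 10.58 in.
Round up → use L = 11 in on each side.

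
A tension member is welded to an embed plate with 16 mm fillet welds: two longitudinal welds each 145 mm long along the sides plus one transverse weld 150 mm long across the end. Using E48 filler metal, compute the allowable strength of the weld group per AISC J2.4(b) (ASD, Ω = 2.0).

R_n/Ω ≈ 768 kN

E48XX → F_EXX = 480 MPa.
t_e = 0.707 × 16 = 11.31 mm.
R_nwl = 0.6 × 480 × 11.31 × 290 × 10⁻³ = 944.8 kN (longitudinal, 2 welds).
R_nwt = 0.6 × 480 × 11.31 × 150 × 10⁻³ = 488.7 kN (transverse, base value).
(i) R_nwl + R_nwt = 1433 kN; (ii) 0.85 R_nwl + 1.5 R_nwt = 1536 kN.
R_n = max = 1536 kN [governs: (ii)]; R_n/Ω = 768 kN.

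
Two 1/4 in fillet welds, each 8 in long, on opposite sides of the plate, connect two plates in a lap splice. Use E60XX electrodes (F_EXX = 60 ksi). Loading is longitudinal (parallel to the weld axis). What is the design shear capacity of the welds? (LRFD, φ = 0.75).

φR_n ≈ 76.4 kip

Effective throat t_e = 0.707 × 0.25 = 0.1767 in.
Total length L = 16 in; A_we = 0.1767 × 16 = 2.828 in².
F_nw = 0.6 F_EXX = 0.6 × 60 = 36 ksi.
φR_n = 0.75 × 36 × 2.828 = 76.36 kip.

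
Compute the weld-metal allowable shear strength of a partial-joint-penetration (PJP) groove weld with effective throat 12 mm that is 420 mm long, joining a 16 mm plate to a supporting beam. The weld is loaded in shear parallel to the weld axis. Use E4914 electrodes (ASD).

E49XX → F_EXX = 490 MPa.
Effective throat (given) t_e = 12 mm.
A_we = 12 × 420 = 5040 mm².
F_nw = 0.6 F_EXX = 294 MPa.
R_n/Ω = (294 × 5040) / 2.0 × 10⁻³ = 740.9 kN.

R_n/Ω ≈ 741 kN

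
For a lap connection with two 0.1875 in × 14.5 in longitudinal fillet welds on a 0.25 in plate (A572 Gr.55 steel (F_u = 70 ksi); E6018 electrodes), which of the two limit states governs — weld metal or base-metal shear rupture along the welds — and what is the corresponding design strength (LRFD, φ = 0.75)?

φR_n ≈ 104 kips (weld metal governs)

E60XX → F_EXX = 60 ksi.
t_e = 0.707 × 0.1875 = 0.1326 in; L = 29 in.
Weld metal: φR_n = 0.75 × 0.6 × 60 × 0.1326 × 29 = 103.8 kips.
Base metal (shear rupture): φR_n = 0.75 × 0.6 × 70 × 0.25 × 29 = 228.4 kips.
Governing: weld metal.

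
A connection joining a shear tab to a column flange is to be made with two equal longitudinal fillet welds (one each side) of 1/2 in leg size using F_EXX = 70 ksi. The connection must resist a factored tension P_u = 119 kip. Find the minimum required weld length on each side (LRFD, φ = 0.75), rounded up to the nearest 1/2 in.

Throat t_e = 0.707 × 0.5 = 0.3535 in.
φr_n = 0.75 × 0.6 × 70 × 0.3535 = 11.14 kip/in.
L_req = P_u / φr_n = 119 / 11.14 = 10.69 in total.
Per side: 10.69 / 2 = 5.343 in.
Round up → use L = 5.5 in on each side.

L = 5.5 in on each side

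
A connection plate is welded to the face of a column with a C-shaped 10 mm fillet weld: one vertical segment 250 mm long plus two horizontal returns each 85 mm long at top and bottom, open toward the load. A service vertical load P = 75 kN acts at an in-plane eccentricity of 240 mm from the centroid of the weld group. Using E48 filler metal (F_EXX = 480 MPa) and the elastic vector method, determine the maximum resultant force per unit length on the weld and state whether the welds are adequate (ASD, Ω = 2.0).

f_max ≈ 706 N/mm; adequate

Total weld length L_w = 420 mm. Treat welds as unit-width lines.
Centroid: x̄ = 2×85×42.5 / 420 = 17.2 mm from the vertical weld.
Polar moment about centroid: J = I_x + I_y = [250³/12 + 2×85×125²] + [250×17.2² + 2(85³/12 + 85×25.3²)] = 4243000 mm³.
Direct shear f_v = P/L_w = 75×10³ / 420 = 178.6 N/mm (vertical).
Torsion M = P·e = 75×10³ × 240 = 18000000 N·mm.
Critical point at (x, y) = (67.8, 125) from centroid. f_tx = M·y/J = 530.2 N/mm; f_ty = M·x/J = 287.6 N/mm.
Resultant f_max = √[f_tx² + (f_v + f_ty)²] = √[530.2² + (178.6 + 287.6)²] = 706 N/mm.
Capacity per unit length: r_n/Ω = (1/2.0) × 0.6 × 480 × (0.707 × 10) = 1018 N/mm.
706 ≤ 1018 → adequate.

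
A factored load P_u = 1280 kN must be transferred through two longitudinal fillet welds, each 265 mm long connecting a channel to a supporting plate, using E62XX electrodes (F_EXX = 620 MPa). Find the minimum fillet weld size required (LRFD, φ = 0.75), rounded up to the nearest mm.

w = 13 mm

Total weld length L = 530 mm.
Required throat t_e = P_u / (φ × 0.6 F_EXX × L) = 1280 / (0.75 × 0.6 × 620 × 530 × 10⁻³) = 8.656 mm.
Required leg w = t_e / 0.707 = 12.24 mm → use 13 mm.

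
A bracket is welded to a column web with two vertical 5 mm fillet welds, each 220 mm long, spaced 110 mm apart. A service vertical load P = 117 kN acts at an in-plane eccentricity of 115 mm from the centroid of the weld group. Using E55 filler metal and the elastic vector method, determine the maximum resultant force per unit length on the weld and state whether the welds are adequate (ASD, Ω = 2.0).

E55XX → F_EXX = 550 MPa.
Total weld length L_w = 440 mm. Treat welds as unit-width lines.
Polar moment about centroid: J = 2[d³/12 + d(b/2)²] = 2[220³/12 + 220×55²] = 3106000 mm³.
Direct shear f_v = P/L_w = 117×10³ / 440 = 265.9 N/mm (vertical).
Torsion M = P·e = 117×10³ × 115 = 13455000 N·mm.
Critical point at (x, y) = (55, 110) from centroid. f_tx = M·y/J = 476.6 N/mm; f_ty = M·x/J = 238.3 N/mm.
Resultant f_max = √[f_tx² + (f_v + f_ty)²] = √[476.6² + (265.9 + 238.3)²] = 693.8 N/mm.
Capacity per unit length: r_n/Ω = (1/2.0) × 0.6 × 550 × (0.707 × 5) = 583.3 N/mm.
693.8 > 583.3 → NOT adequate.

f_max ≈ 694 N/mm; NOT adequate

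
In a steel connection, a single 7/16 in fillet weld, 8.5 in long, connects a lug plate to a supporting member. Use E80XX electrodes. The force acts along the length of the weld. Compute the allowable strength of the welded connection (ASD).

E80XX → F_EXX = 80 ksi.
Effective throat t_e = 0.707 × 0.4375 = 0.3093 in.
Total length L = 8.5 in; A_we = 0.3093 × 8.5 = 2.629 in².
F_nw = 0.6 F_EXX = 0.6 × 80 = 48 ksi.
R_n = 48 × 2.629 = 126.2 kip; R_n/Ω = 126.2/2.0 = 63.1 kip.

R_n/Ω ≈ 63.1 kip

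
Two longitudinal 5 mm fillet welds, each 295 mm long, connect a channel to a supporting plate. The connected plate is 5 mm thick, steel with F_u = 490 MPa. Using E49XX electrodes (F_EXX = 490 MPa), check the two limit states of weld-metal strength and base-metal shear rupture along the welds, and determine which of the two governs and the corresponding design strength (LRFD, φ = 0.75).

φR_n ≈ 460 kN (weld metal governs)

t_e = 0.707 × 5 = 3.535 mm; L = 590 mm.
Weld metal: φR_n = 0.75 × 0.6 × 490 × 3.535 × 590 × 10⁻³ = 459.9 kN.
Base metal (shear rupture): φR_n = 0.75 × 0.6 × 490 × 5 × 590 × 10⁻³ = 650.5 kN.
Governing: weld metal.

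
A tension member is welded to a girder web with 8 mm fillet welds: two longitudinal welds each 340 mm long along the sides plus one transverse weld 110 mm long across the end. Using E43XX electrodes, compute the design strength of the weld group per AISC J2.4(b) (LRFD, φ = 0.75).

E43XX → F_EXX = 430 MPa.
t_e = 0.707 × 8 = 5.656 mm.
R_nwl = 0.6 × 430 × 5.656 × 680 × 10⁻³ = 992.3 kN (longitudinal, 2 welds).
R_nwt = 0.6 × 430 × 5.656 × 110 × 10⁻³ = 160.5 kN (transverse, base value).
(i) R_nwl + R_nwt = 1153 kN; (ii) 0.85 R_nwl + 1.5 R_nwt = 1084 kN.
R_n = max = 1153 kN [governs: (i)]; φR_n = 864.6 kN.

φR_n ≈ 865 kN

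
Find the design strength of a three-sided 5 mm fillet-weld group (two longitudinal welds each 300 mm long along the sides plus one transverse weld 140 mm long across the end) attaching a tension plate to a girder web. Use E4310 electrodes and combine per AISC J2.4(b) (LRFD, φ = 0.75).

φR_n ≈ 506 kN

E43XX → F_EXX = 430 MPa.
t_e = 0.707 × 5 = 3.535 mm.
R_nwl = 0.6 × 430 × 3.535 × 600 × 10⁻³ = 547.2 kN (longitudinal, 2 welds).
R_nwt = 0.6 × 430 × 3.535 × 140 × 10⁻³ = 127.7 kN (transverse, base value).
(i) R_nwl + R_nwt = 674.9 kN; (ii) 0.85 R_nwl + 1.5 R_nwt = 656.7 kN.
R_n = max = 674.9 kN [governs: (i)]; φR_n = 506.2 kN.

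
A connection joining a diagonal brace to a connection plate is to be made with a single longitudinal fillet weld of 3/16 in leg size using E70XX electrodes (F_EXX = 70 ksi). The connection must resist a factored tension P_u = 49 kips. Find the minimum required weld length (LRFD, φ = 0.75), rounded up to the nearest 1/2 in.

L = 12 in

Throat t_e = 0.707 × 0.1875 = 0.1326 in.
φr_n = 0.75 × 0.6 × 70 × 0.1326 = 4.176 kips/in.
L_req = P_u / φr_n = 49 / 4.176 = 11.73 in total.
Round up → use L = 12 in.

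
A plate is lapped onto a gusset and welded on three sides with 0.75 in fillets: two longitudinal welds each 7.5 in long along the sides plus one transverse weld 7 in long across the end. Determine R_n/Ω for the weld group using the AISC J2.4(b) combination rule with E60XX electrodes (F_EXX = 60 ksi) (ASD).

t_e = 0.707 × 0.75 = 0.5302 in.
R_nwl = 0.6 × 60 × 0.5302 × 15 = 286.3 kip (longitudinal, 2 welds).
R_nwt = 0.6 × 60 × 0.5302 × 7 = 133.6 kip (transverse, base value).
(i) R_nwl + R_nwt = 420 kip; (ii) 0.85 R_nwl + 1.5 R_nwt = 443.8 kip.
R_n = max = 443.8 kip [governs: (ii)]; R_n/Ω = 221.9 kip.

R_n/Ω ≈ 222 kip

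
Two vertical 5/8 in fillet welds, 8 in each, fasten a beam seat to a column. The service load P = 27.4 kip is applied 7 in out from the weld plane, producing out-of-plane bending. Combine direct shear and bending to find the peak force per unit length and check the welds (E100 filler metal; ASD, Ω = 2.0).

f_max ≈ 9.15 kip/in; adequate

E100XX → F_EXX = 100 ksi.
L_w = 2 × 8 = 16 in; section modulus (unit throat) S = 2 × L²/6 = 21.33 in².
Direct shear f_v = P/L_w = 27.4/16 = 1.712 kip/in.
Moment M = P × e = 27.4 × 7 = 191.8 kip·in; bending f_b = M/S = 8.991 kip/in.
f_max = √(f_v² + f_b²) = √(1.712² + 8.991²) = 9.152 kip/in.
r_n/Ω = (1/2.0) × 0.6 × 100 × (0.707 × 0.625) = 13.26 kip/in → adequate.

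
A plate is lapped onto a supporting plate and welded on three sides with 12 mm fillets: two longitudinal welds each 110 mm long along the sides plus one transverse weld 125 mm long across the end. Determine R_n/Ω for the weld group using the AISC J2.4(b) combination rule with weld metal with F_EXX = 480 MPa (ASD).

R_n/Ω ≈ 458 kN

t_e = 0.707 × 12 = 8.484 mm.
R_nwl = 0.6 × 480 × 8.484 × 220 × 10⁻³ = 537.5 kN (longitudinal, 2 welds).
R_nwt = 0.6 × 480 × 8.484 × 125 × 10⁻³ = 305.4 kN (transverse, base value).
(i) R_nwl + R_nwt = 843 kN; (ii) 0.85 R_nwl + 1.5 R_nwt = 915.1 kN.
R_n = max = 915.1 kN [governs: (ii)]; R_n/Ω = 457.5 kN.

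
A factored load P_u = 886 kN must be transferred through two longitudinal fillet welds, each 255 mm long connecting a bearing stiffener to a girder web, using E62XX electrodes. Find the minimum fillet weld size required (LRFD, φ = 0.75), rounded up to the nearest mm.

E62XX → F_EXX = 620 MPa.
Total weld length L = 510 mm.
Required throat t_e = P_u / (φ × 0.6 F_EXX × L) = 886 / (0.75 × 0.6 × 620 × 510 × 10⁻³) = 6.227 mm.
Required leg w = t_e / 0.707 = 8.807 mm → use 9 mm.

w = 9 mm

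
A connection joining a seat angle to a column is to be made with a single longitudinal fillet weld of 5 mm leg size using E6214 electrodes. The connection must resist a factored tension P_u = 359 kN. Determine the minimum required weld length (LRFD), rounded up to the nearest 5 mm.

L = 365 mm

E62XX → F_EXX = 620 MPa.
Throat t_e = 0.707 × 5 = 3.535 mm.
φr_n = 0.75 × 0.6 × 620 × 3.535 × 10⁻³ = 0.9863 kN/mm.
L_req = P_u / φr_n = 359 / 0.9863 = 364 mm total.
Round up → use L = 365 mm.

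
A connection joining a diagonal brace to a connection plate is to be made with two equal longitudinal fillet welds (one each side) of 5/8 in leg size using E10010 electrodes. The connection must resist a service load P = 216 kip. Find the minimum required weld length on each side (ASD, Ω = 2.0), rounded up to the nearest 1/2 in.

L = 8.5 in on each side

E100XX → F_EXX = 100 ksi.
Throat t_e = 0.707 × 0.625 = 0.4419 in.
r_n/Ω = (0.6 × 100 × 0.4419) / 2.0 = 13.26 kip/in.
L_req = P / (r_n/Ω) = 216 / 13.26 = 16.29 in total.
Per side: 16.29 / 2 = 8.147 in.
Round up → use L = 8.5 in on each side.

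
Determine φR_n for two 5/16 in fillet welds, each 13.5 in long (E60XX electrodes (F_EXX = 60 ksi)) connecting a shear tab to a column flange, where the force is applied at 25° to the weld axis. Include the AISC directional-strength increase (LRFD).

φR_n ≈ 183 kip

t_e = 0.707 × 0.3125 = 0.2209 in; A_we = 0.2209 × 27 = 5.965 in².
Directional factor: 1.0 + 0.5 sin^1.5(25°) = 1.137.
F_nw = 0.6 × 60 × 1.137 = 40.95 ksi.
φR_n = 0.75 × 40.95 × 5.965 = 183.2 kip.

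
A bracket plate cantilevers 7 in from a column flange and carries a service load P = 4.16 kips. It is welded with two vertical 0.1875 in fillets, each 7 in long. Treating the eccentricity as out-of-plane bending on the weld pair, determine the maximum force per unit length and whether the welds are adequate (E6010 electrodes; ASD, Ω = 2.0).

f_max ≈ 1.81 kip/in; adequate

E60XX → F_EXX = 60 ksi.
L_w = 2 × 7 = 14 in; section modulus (unit throat) S = 2 × L²/6 = 16.33 in².
Direct shear f_v = P/L_w = 4.16/14 = 0.2971 kip/in.
Moment M = P × e = 4.16 × 7 = 29.12 kip·in; bending f_b = M/S = 1.783 kip/in.
f_max = √(f_v² + f_b²) = √(0.2971² + 1.783²) = 1.807 kip/in.
r_n/Ω = (1/2.0) × 0.6 × 60 × (0.707 × 0.1875) = 2.386 kip/in → adequate.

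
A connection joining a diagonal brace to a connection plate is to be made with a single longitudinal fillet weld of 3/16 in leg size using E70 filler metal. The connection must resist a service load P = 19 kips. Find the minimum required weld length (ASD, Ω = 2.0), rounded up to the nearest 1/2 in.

L = 7 in

E70XX → F_EXX = 70 ksi.
Throat t_e = 0.707 × 0.1875 = 0.1326 in.
r_n/Ω = (0.6 × 70 × 0.1326) / 2.0 = 2.784 kip/in.
L_req = P / (r_n/Ω) = 19 / 2.784 = 6.825 in total.
Round up → use L = 7 in.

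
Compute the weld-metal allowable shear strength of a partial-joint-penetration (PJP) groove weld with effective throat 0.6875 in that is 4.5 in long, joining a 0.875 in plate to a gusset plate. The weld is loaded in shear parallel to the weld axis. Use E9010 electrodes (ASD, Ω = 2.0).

R_n/Ω ≈ 83.5 kip

E90XX → F_EXX = 90 ksi.
Effective throat (given) t_e = 0.6875 in.
A_we = 0.6875 × 4.5 = 3.094 in².
F_nw = 0.6 F_EXX = 54 ksi.
R_n/Ω = (54 × 3.094) / 2.0 = 83.53 kip.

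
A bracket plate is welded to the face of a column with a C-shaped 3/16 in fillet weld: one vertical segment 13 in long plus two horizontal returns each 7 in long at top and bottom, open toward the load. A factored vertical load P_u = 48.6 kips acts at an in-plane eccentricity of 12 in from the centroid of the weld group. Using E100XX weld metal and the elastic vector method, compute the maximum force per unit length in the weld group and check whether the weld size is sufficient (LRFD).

E100XX → F_EXX = 100 ksi.
Total weld length L_w = 27 in. Treat welds as unit-width lines.
Centroid: x̄ = 2×7×3.5 / 27 = 1.815 in from the vertical weld.
Polar moment about centroid: J = I_x + I_y = [13³/12 + 2×7×6.5²] + [13×1.815² + 2(7³/12 + 7×1.685²)] = 914.3 in³.
Direct shear f_v = P/L_w = 48.6 / 27 = 1.8 kip/in (vertical).
Torsion M = P·e = 48.6 × 12 = 583.2 kip·in.
Critical point at (x, y) = (5.185, 6.5) from centroid. f_tx = M·y/J = 4.146 kip/in; f_ty = M·x/J = 3.307 kip/in.
Resultant f_max = √[f_tx² + (f_v + f_ty)²] = √[4.146² + (1.8 + 3.307)²] = 6.578 kip/in.
Capacity per unit length: φr_n = 0.75 × 0.6 × 100 × (0.707 × 0.1875) = 5.965 kip/in.
6.578 > 5.965 → NOT adequate.

f_max ≈ 6.58 kip/in; NOT adequate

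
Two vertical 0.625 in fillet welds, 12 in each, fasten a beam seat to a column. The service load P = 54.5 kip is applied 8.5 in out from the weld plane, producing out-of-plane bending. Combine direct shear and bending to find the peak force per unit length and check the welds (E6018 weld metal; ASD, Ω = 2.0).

f_max ≈ 9.91 kip/in; NOT adequate

E60XX → F_EXX = 60 ksi.
L_w = 2 × 12 = 24 in; section modulus (unit throat) S = 2 × L²/6 = 48 in².
Direct shear f_v = P/L_w = 54.5/24 = 2.271 kip/in.
Moment M = P × e = 54.5 × 8.5 = 463.25 kip·in; bending f_b = M/S = 9.651 kip/in.
f_max = √(f_v² + f_b²) = √(2.271² + 9.651²) = 9.915 kip/in.
r_n/Ω = (1/2.0) × 0.6 × 60 × (0.707 × 0.625) = 7.954 kip/in → NOT adequate.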